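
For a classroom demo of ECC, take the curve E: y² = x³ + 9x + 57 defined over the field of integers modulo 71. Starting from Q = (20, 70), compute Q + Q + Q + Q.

(9, 50)

Double-and-add on 4 = (100)₂. Start with Q = (20, 70) for the leading 1-bit.
double: tangent at (20, 70): λ = (3·20² + 9)/(2·70) ≡ 2/69. 69⁻¹ ≡ 35 (mod 71) since 69·35 = 2415 ≡ 1, so λ ≡ 2·35 ≡ 70.
  x = λ² - 20 - 20 = 4900 - 40 ≡ 32; y = λ·(20 - 32) - 70 ≡ 13. → (32, 13)
double: tangent at (32, 13): λ = (3·32² + 9)/(2·13) ≡ 28/26. 26⁻¹ ≡ 41 (mod 71), so λ ≡ 28·41 ≡ 12.
  x = λ² - 32 - 32 = 144 - 64 ≡ 9; y = λ·(32 - 9) - 13 ≡ 50. → (9, 50)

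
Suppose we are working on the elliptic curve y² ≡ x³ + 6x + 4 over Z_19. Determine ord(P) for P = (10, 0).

2P: (10, 0) + (10, 0): same x and y₁ ≡ -y₂, so the sum is 𝒪.
2P = 𝒪, so the order is 2.

2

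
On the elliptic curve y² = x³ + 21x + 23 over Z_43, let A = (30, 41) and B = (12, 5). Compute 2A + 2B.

(28, 26)

First 2A:
Repeated addition: build up to 2A.
2A: tangent at (30, 41): λ = (3·30² + 21)/(2·41) ≡ 12/39. 39⁻¹ ≡ 32 (mod 43) since 39·32 = 1248 ≡ 1, so λ ≡ 12·32 ≡ 40.
  x = λ² - 30 - 30 = 1600 - 60 ≡ 35; y = λ·(30 - 35) - 41 ≡ 17. → (35, 17)
2A = (35, 17).
Next 2B:
Repeated addition: build up to 2B.
2B: tangent at (12, 5): λ = (3·12² + 21)/(2·5) ≡ 23/10. 10⁻¹ ≡ 13 (mod 43) since 10·13 = 130 ≡ 1, so λ ≡ 23·13 ≡ 41.
  x = λ² - 12 - 12 = 1681 - 24 ≡ 23; y = λ·(12 - 23) - 5 ≡ 17. → (23, 17)
2B = (23, 17).
Finally 2A + 2B:
(35, 17) + (23, 17). λ = (17 - 17)/(23 - 35) ≡ 0/31 mod 43. 31⁻¹ ≡ 25 (mod 43), so λ ≡ 0.
  x = λ² - 35 - 23 = 0 - 58 ≡ 28; y = λ·(35 - 28) - 17 ≡ 26. → (28, 26)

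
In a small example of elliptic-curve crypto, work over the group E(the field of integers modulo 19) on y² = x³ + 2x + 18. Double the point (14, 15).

(2, 12)

tangent at (14, 15): λ = (3·14² + 2)/(2·15) ≡ 1/11. 11⁻¹ ≡ 7 (mod 19) since 11·7 = 77 ≡ 1, so λ ≡ 1·7 ≡ 7.
  x = λ² - 14 - 14 = 49 - 28 ≡ 2; y = λ·(14 - 2) - 15 ≡ 12. → (2, 12)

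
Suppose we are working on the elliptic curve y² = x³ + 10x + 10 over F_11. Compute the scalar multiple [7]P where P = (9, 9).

Repeated addition: build up to 7P.
2P: tangent at (9, 9): λ = (3·9² + 10)/(2·9) ≡ 0/7. 7⁻¹ ≡ 8 (mod 11), so λ ≡ 0·8 ≡ 0.
  x = λ² - 9 - 9 = 0 - 18 ≡ 4; y = λ·(9 - 4) - 9 ≡ 2. → (4, 2)
3P: (4, 2) + (9, 9). λ = (9 - 2)/(9 - 4) ≡ 7/5 mod 11. 5⁻¹ ≡ 9 (mod 11), so λ ≡ 8.
  x = λ² - 4 - 9 = 64 - 13 ≡ 7; y = λ·(4 - 7) - 2 ≡ 7. → (7, 7)
4P: (7, 7) + (9, 9). λ = (9 - 7)/(9 - 7) ≡ 2/2 mod 11. 2⁻¹ ≡ 6 (mod 11) since 2·6 = 12 ≡ 1, so λ ≡ 1.
  x = λ² - 7 - 9 = 1 - 16 ≡ 7; y = λ·(7 - 7) - 7 ≡ 4. → (7, 4)
5P: (7, 4) + (9, 9). λ = (9 - 4)/(9 - 7) ≡ 5/2 mod 11. 2⁻¹ ≡ 6 (mod 11) since 2·6 = 12 ≡ 1, so λ ≡ 8.
  x = λ² - 7 - 9 = 64 - 16 ≡ 4; y = λ·(7 - 4) - 4 ≡ 9. → (4, 9)
6P: (4, 9) + (9, 9). λ = (9 - 9)/(9 - 4) ≡ 0/5 mod 11. 5⁻¹ ≡ 9 (mod 11), so λ ≡ 0.
  x = λ² - 4 - 9 = 0 - 13 ≡ 9; y = λ·(4 - 9) - 9 ≡ 2. → (9, 2)
7P: (9, 2) + (9, 9): same x and y₁ ≡ -y₂, so the sum is O.

O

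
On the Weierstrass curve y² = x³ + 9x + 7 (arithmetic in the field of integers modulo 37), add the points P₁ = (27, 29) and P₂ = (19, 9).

(25, 13)

(27, 29) + (19, 9). λ = (9 - 29)/(19 - 27) ≡ 17/29 mod 37. 29⁻¹ ≡ 23 (mod 37), so λ ≡ 21.
  x = λ² - 27 - 19 = 441 - 46 ≡ 25; y = λ·(27 - 25) - 29 ≡ 13. → (25, 13)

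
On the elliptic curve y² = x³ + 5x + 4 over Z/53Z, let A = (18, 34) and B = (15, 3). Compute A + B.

(9, 6)

(18, 34) + (15, 3). λ = (3 - 34)/(15 - 18) ≡ 22/50 mod 53. 50⁻¹ ≡ 35 (mod 53), so λ ≡ 28.
  x = λ² - 18 - 15 = 784 - 33 ≡ 9; y = λ·(18 - 9) - 34 ≡ 6. → (9, 6)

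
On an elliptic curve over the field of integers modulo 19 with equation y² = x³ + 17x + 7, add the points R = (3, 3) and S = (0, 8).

(3, 3) + (0, 8). λ = (8 - 3)/(0 - 3) ≡ 5/16 mod 19. 16⁻¹ ≡ 6 (mod 19), so λ ≡ 11.
  x = λ² - 3 - 0 = 121 - 3 ≡ 4; y = λ·(3 - 4) - 3 ≡ 5. → (4, 5)

(4, 5)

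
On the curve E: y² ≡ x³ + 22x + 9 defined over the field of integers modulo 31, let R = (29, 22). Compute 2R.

(29, 9)

tangent at (29, 22): λ = (3·29² + 22)/(2·22) ≡ 3/13. 13⁻¹ ≡ 12 (mod 31), so λ ≡ 3·12 ≡ 5.
  x = λ² - 29 - 29 = 25 - 58 ≡ 29; y = λ·(29 - 29) - 22 ≡ 9. → (29, 9)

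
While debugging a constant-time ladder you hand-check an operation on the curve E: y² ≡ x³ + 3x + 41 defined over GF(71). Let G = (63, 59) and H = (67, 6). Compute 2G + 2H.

First 2G:
Repeated addition: build up to 2G.
2G: tangent at (63, 59): λ = (3·63² + 3)/(2·59) ≡ 53/47. 47⁻¹ ≡ 68 (mod 71), so λ ≡ 53·68 ≡ 54.
  x = λ² - 63 - 63 = 2916 - 126 ≡ 21; y = λ·(63 - 21) - 59 ≡ 8. → (21, 8)
2G = (21, 8).
Next 2H:
Repeated addition: build up to 2H.
2H: tangent at (67, 6): λ = (3·67² + 3)/(2·6) ≡ 51/12. 12⁻¹ ≡ 6 (mod 71), so λ ≡ 51·6 ≡ 22.
  x = λ² - 67 - 67 = 484 - 134 ≡ 66; y = λ·(67 - 66) - 6 ≡ 16. → (66, 16)
2H = (66, 16).
Finally 2G + 2H:
(21, 8) + (66, 16). λ = (16 - 8)/(66 - 21) ≡ 8/45 mod 71. 45⁻¹ ≡ 30 (mod 71) since 45·30 = 1350 ≡ 1, so λ ≡ 27.
  x = λ² - 21 - 66 = 729 - 87 ≡ 3; y = λ·(21 - 3) - 8 ≡ 52. → (3, 52)

(3, 52)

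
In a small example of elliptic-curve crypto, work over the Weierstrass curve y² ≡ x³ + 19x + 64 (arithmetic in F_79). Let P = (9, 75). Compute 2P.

(72, 33)

tangent at (9, 75): λ = (3·9² + 19)/(2·75) ≡ 25/71. 71⁻¹ ≡ 69 (mod 79) since 71·69 = 4899 ≡ 1, so λ ≡ 25·69 ≡ 66.
  x = λ² - 9 - 9 = 4356 - 18 ≡ 72; y = λ·(9 - 72) - 75 ≡ 33. → (72, 33)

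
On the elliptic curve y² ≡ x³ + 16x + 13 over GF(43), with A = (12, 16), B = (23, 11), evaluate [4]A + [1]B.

First 4A:
Repeated addition: build up to 4A.
2A: tangent at (12, 16): λ = (3·12² + 16)/(2·16) ≡ 18/32. 32⁻¹ ≡ 39 (mod 43), so λ ≡ 18·39 ≡ 14.
  x = λ² - 12 - 12 = 196 - 24 ≡ 0; y = λ·(12 - 0) - 16 ≡ 23. → (0, 23)
3A: (0, 23) + (12, 16). λ = (16 - 23)/(12 - 0) ≡ 36/12 mod 43. 12⁻¹ ≡ 18 (mod 43) since 12·18 = 216 ≡ 1, so λ ≡ 3.
  x = λ² - 0 - 12 = 9 - 12 ≡ 40; y = λ·(0 - 40) - 23 ≡ 29. → (40, 29)
4A: (40, 29) + (12, 16). λ = (16 - 29)/(12 - 40) ≡ 30/15 mod 43. 15⁻¹ ≡ 23 (mod 43), so λ ≡ 2.
  x = λ² - 40 - 12 = 4 - 52 ≡ 38; y = λ·(40 - 38) - 29 ≡ 18. → (38, 18)
4A = (38, 18).
Finally 4A + B:
(38, 18) + (23, 11). λ = (11 - 18)/(23 - 38) ≡ 36/28 mod 43. 28⁻¹ ≡ 20 (mod 43) since 28·20 = 560 ≡ 1, so λ ≡ 32.
  x = λ² - 38 - 23 = 1024 - 61 ≡ 17; y = λ·(38 - 17) - 18 ≡ 9. → (17, 9)

(17, 9)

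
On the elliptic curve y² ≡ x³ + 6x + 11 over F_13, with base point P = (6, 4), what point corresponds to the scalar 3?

(11, 11)

Repeated addition: build up to 3P.
2P: tangent at (6, 4): λ = (3·6² + 6)/(2·4) ≡ 10/8. 8⁻¹ ≡ 5 (mod 13), so λ ≡ 10·5 ≡ 11.
  x = λ² - 6 - 6 = 121 - 12 ≡ 5; y = λ·(6 - 5) - 4 ≡ 7. → (5, 7)
3P: (5, 7) + (6, 4). λ = (4 - 7)/(6 - 5) ≡ 10/1 mod 13. 1⁻¹ ≡ 1 (mod 13) since 1·1 = 1 ≡ 1, so λ ≡ 10.
  x = λ² - 5 - 6 = 100 - 11 ≡ 11; y = λ·(5 - 11) - 7 ≡ 11. → (11, 11)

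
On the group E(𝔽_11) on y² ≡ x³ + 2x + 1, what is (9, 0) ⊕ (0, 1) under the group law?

(9, 0) + (0, 1). λ = (1 - 0)/(0 - 9) ≡ 1/2 mod 11. 2⁻¹ ≡ 6 (mod 11) since 2·6 = 12 ≡ 1, so λ ≡ 6.
  x = λ² - 9 - 0 = 36 - 9 ≡ 5; y = λ·(9 - 5) - 0 ≡ 2. → (5, 2)

(5, 2)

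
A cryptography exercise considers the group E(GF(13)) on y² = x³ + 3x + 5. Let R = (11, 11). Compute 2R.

(1, 10)

tangent at (11, 11): λ = (3·11² + 3)/(2·11) ≡ 2/9. 9⁻¹ ≡ 3 (mod 13) since 9·3 = 27 ≡ 1, so λ ≡ 2·3 ≡ 6.
  x = λ² - 11 - 11 = 36 - 22 ≡ 1; y = λ·(11 - 1) - 11 ≡ 10. → (1, 10)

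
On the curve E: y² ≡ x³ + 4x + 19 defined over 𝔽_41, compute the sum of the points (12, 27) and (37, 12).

(35, 36)

(12, 27) + (37, 12). λ = (12 - 27)/(37 - 12) ≡ 26/25 mod 41. 25⁻¹ ≡ 23 (mod 41) since 25·23 = 575 ≡ 1, so λ ≡ 24.
  x = λ² - 12 - 37 = 576 - 49 ≡ 35; y = λ·(12 - 35) - 27 ≡ 36. → (35, 36)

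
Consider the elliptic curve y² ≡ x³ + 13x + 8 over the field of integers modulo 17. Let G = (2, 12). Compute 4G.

Double-and-add on 4 = (100)₂. Start with G = (2, 12) for the leading 1-bit.
double: tangent at (2, 12): λ = (3·2² + 13)/(2·12) ≡ 8/7. 7⁻¹ ≡ 5 (mod 17) since 7·5 = 35 ≡ 1, so λ ≡ 8·5 ≡ 6.
  x = λ² - 2 - 2 = 36 - 4 ≡ 15; y = λ·(2 - 15) - 12 ≡ 12. → (15, 12)
double: tangent at (15, 12): λ = (3·15² + 13)/(2·12) ≡ 8/7. 7⁻¹ ≡ 5 (mod 17) since 7·5 = 35 ≡ 1, so λ ≡ 8·5 ≡ 6.
  x = λ² - 15 - 15 = 36 - 30 ≡ 6; y = λ·(15 - 6) - 12 ≡ 8. → (6, 8)

(6, 8)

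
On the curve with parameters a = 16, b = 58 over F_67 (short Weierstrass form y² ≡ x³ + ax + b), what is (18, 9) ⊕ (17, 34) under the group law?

(18, 9) + (17, 34). λ = (34 - 9)/(17 - 18) ≡ 25/66 mod 67. 66⁻¹ ≡ 66 (mod 67), so λ ≡ 42.
  x = λ² - 18 - 17 = 1764 - 35 ≡ 54; y = λ·(18 - 54) - 9 ≡ 20. → (54, 20)

(54, 20)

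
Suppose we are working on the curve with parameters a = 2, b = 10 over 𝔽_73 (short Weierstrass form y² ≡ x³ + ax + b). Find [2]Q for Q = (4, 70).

(29, 41)

tangent at (4, 70): λ = (3·4² + 2)/(2·70) ≡ 50/67. 67⁻¹ ≡ 12 (mod 73), so λ ≡ 50·12 ≡ 16.
  x = λ² - 4 - 4 = 256 - 8 ≡ 29; y = λ·(4 - 29) - 70 ≡ 41. → (29, 41)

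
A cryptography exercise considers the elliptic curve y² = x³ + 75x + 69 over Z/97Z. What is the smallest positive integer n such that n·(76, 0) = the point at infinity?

2

2P: (76, 0) + (76, 0): same x and y₁ ≡ -y₂, so the sum is the point at infinity.
2P = the point at infinity, so the order is 2.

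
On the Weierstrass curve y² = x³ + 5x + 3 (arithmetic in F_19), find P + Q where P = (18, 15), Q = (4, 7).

(18, 15) + (4, 7). λ = (7 - 15)/(4 - 18) ≡ 11/5 mod 19. 5⁻¹ ≡ 4 (mod 19), so λ ≡ 6.
  x = λ² - 18 - 4 = 36 - 22 ≡ 14; y = λ·(18 - 14) - 15 ≡ 9. → (14, 9)

(14, 9)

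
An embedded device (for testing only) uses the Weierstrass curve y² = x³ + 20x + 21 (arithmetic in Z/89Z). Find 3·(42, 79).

Write G = (42, 79).
Repeated addition: build up to 3G.
2G: tangent at (42, 79): λ = (3·42² + 20)/(2·79) ≡ 61/69. 69⁻¹ ≡ 40 (mod 89), so λ ≡ 61·40 ≡ 37.
  x = λ² - 42 - 42 = 1369 - 84 ≡ 39; y = λ·(42 - 39) - 79 ≡ 32. → (39, 32)
3G: (39, 32) + (42, 79). λ = (79 - 32)/(42 - 39) ≡ 47/3 mod 89. 3⁻¹ ≡ 30 (mod 89) since 3·30 = 90 ≡ 1, so λ ≡ 75.
  x = λ² - 39 - 42 = 5625 - 81 ≡ 26; y = λ·(39 - 26) - 32 ≡ 53. → (26, 53)

(26, 53)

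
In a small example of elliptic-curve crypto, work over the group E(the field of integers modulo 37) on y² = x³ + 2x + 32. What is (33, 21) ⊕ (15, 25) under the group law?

(33, 21) + (15, 25). λ = (25 - 21)/(15 - 33) ≡ 4/19 mod 37. 19⁻¹ ≡ 2 (mod 37), so λ ≡ 8.
  x = λ² - 33 - 15 = 64 - 48 ≡ 16; y = λ·(33 - 16) - 21 ≡ 4. → (16, 4)

(16, 4)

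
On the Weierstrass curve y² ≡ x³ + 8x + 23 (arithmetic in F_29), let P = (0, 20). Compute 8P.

Repeated addition: build up to 8P.
2P: tangent at (0, 20): λ = (3·0² + 8)/(2·20) ≡ 8/11. 11⁻¹ ≡ 8 (mod 29) since 11·8 = 88 ≡ 1, so λ ≡ 8·8 ≡ 6.
  x = λ² - 0 - 0 = 36 - 0 ≡ 7; y = λ·(0 - 7) - 20 ≡ 25. → (7, 25)
3P: (7, 25) + (0, 20). λ = (20 - 25)/(0 - 7) ≡ 24/22 mod 29. 22⁻¹ ≡ 4 (mod 29), so λ ≡ 9.
  x = λ² - 7 - 0 = 81 - 7 ≡ 16; y = λ·(7 - 16) - 25 ≡ 10. → (16, 10)
4P: (16, 10) + (0, 20). λ = (20 - 10)/(0 - 16) ≡ 10/13 mod 29. 13⁻¹ ≡ 9 (mod 29), so λ ≡ 3.
  x = λ² - 16 - 0 = 9 - 16 ≡ 22; y = λ·(16 - 22) - 10 ≡ 1. → (22, 1)
5P: (22, 1) + (0, 20). λ = (20 - 1)/(0 - 22) ≡ 19/7 mod 29. 7⁻¹ ≡ 25 (mod 29) since 7·25 = 175 ≡ 1, so λ ≡ 11.
  x = λ² - 22 - 0 = 121 - 22 ≡ 12; y = λ·(22 - 12) - 1 ≡ 22. → (12, 22)
6P: (12, 22) + (0, 20). λ = (20 - 22)/(0 - 12) ≡ 27/17 mod 29. 17⁻¹ ≡ 12 (mod 29) since 17·12 = 204 ≡ 1, so λ ≡ 5.
  x = λ² - 12 - 0 = 25 - 12 ≡ 13; y = λ·(12 - 13) - 22 ≡ 2. → (13, 2)
7P: (13, 2) + (0, 20). λ = (20 - 2)/(0 - 13) ≡ 18/16 mod 29. 16⁻¹ ≡ 20 (mod 29), so λ ≡ 12.
  x = λ² - 13 - 0 = 144 - 13 ≡ 15; y = λ·(13 - 15) - 2 ≡ 3. → (15, 3)
8P: (15, 3) + (0, 20). λ = (20 - 3)/(0 - 15) ≡ 17/14 mod 29. 14⁻¹ ≡ 27 (mod 29) since 14·27 = 378 ≡ 1, so λ ≡ 24.
  x = λ² - 15 - 0 = 576 - 15 ≡ 10; y = λ·(15 - 10) - 3 ≡ 1. → (10, 1)

(10, 1)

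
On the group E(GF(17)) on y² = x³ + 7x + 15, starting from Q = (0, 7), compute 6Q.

(0, 7)

Double-and-add on 6 = (110)₂. Start with Q = (0, 7) for the leading 1-bit.
double: tangent at (0, 7): λ = (3·0² + 7)/(2·7) ≡ 7/14. 14⁻¹ ≡ 11 (mod 17), so λ ≡ 7·11 ≡ 9.
  x = λ² - 0 - 0 = 81 - 0 ≡ 13; y = λ·(0 - 13) - 7 ≡ 12. → (13, 12)
add Q: (13, 12) + (0, 7). λ = (7 - 12)/(0 - 13) ≡ 12/4 mod 17. 4⁻¹ ≡ 13 (mod 17), so λ ≡ 3.
  x = λ² - 13 - 0 = 9 - 13 ≡ 13; y = λ·(13 - 13) - 12 ≡ 5. → (13, 5)
double: tangent at (13, 5): λ = (3·13² + 7)/(2·5) ≡ 4/10. 10⁻¹ ≡ 12 (mod 17), so λ ≡ 4·12 ≡ 14.
  x = λ² - 13 - 13 = 196 - 26 ≡ 0; y = λ·(13 - 0) - 5 ≡ 7. → (0, 7)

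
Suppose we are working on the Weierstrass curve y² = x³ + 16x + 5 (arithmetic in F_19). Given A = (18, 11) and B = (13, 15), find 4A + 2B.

(13, 4)

First 4A:
Repeated addition: build up to 4A.
2A: tangent at (18, 11): λ = (3·18² + 16)/(2·11) ≡ 0/3. 3⁻¹ ≡ 13 (mod 19), so λ ≡ 0·13 ≡ 0.
  x = λ² - 18 - 18 = 0 - 36 ≡ 2; y = λ·(18 - 2) - 11 ≡ 8. → (2, 8)
3A: (2, 8) + (18, 11). λ = (11 - 8)/(18 - 2) ≡ 3/16 mod 19. 16⁻¹ ≡ 6 (mod 19) since 16·6 = 96 ≡ 1, so λ ≡ 18.
  x = λ² - 2 - 18 = 324 - 20 ≡ 0; y = λ·(2 - 0) - 8 ≡ 9. → (0, 9)
4A: (0, 9) + (18, 11). λ = (11 - 9)/(18 - 0) ≡ 2/18 mod 19. 18⁻¹ ≡ 18 (mod 19) since 18·18 = 324 ≡ 1, so λ ≡ 17.
  x = λ² - 0 - 18 = 289 - 18 ≡ 5; y = λ·(0 - 5) - 9 ≡ 1. → (5, 1)
4A = (5, 1).
Next 2B:
Repeated addition: build up to 2B.
2B: tangent at (13, 15): λ = (3·13² + 16)/(2·15) ≡ 10/11. 11⁻¹ ≡ 7 (mod 19) since 11·7 = 77 ≡ 1, so λ ≡ 10·7 ≡ 13.
  x = λ² - 13 - 13 = 169 - 26 ≡ 10; y = λ·(13 - 10) - 15 ≡ 5. → (10, 5)
2B = (10, 5).
Finally 4A + 2B:
(5, 1) + (10, 5). λ = (5 - 1)/(10 - 5) ≡ 4/5 mod 19. 5⁻¹ ≡ 4 (mod 19), so λ ≡ 16.
  x = λ² - 5 - 10 = 256 - 15 ≡ 13; y = λ·(5 - 13) - 1 ≡ 4. → (13, 4)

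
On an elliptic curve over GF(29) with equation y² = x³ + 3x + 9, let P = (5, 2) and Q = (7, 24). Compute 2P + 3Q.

(19, 20)

First 2P:
Repeated addition: build up to 2P.
2P: tangent at (5, 2): λ = (3·5² + 3)/(2·2) ≡ 20/4. 4⁻¹ ≡ 22 (mod 29), so λ ≡ 20·22 ≡ 5.
  x = λ² - 5 - 5 = 25 - 10 ≡ 15; y = λ·(5 - 15) - 2 ≡ 6. → (15, 6)
2P = (15, 6).
Next 3Q:
Repeated addition: build up to 3Q.
2Q: tangent at (7, 24): λ = (3·7² + 3)/(2·24) ≡ 5/19. 19⁻¹ ≡ 26 (mod 29), so λ ≡ 5·26 ≡ 14.
  x = λ² - 7 - 7 = 196 - 14 ≡ 8; y = λ·(7 - 8) - 24 ≡ 20. → (8, 20)
3Q: (8, 20) + (7, 24). λ = (24 - 20)/(7 - 8) ≡ 4/28 mod 29. 28⁻¹ ≡ 28 (mod 29), so λ ≡ 25.
  x = λ² - 8 - 7 = 625 - 15 ≡ 1; y = λ·(8 - 1) - 20 ≡ 10. → (1, 10)
3Q = (1, 10).
Finally 2P + 3Q:
(15, 6) + (1, 10). λ = (10 - 6)/(1 - 15) ≡ 4/15 mod 29. 15⁻¹ ≡ 2 (mod 29) since 15·2 = 30 ≡ 1, so λ ≡ 8.
  x = λ² - 15 - 1 = 64 - 16 ≡ 19; y = λ·(15 - 19) - 6 ≡ 20. → (19, 20)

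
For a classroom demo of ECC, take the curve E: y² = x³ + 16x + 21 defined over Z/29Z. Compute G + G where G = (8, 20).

(18, 15)

tangent at (8, 20): λ = (3·8² + 16)/(2·20) ≡ 5/11. 11⁻¹ ≡ 8 (mod 29), so λ ≡ 5·8 ≡ 11.
  x = λ² - 8 - 8 = 121 - 16 ≡ 18; y = λ·(8 - 18) - 20 ≡ 15. → (18, 15)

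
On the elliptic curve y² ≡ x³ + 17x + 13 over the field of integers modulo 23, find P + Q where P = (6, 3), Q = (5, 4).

(13, 4)

(6, 3) + (5, 4). λ = (4 - 3)/(5 - 6) ≡ 1/22 mod 23. 22⁻¹ ≡ 22 (mod 23), so λ ≡ 22.
  x = λ² - 6 - 5 = 484 - 11 ≡ 13; y = λ·(6 - 13) - 3 ≡ 4. → (13, 4)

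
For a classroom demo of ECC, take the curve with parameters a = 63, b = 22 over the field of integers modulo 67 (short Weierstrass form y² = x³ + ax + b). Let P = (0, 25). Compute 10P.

(0, 42)

Double-and-add on 10 = (1010)₂. Start with P = (0, 25) for the leading 1-bit.
double: tangent at (0, 25): λ = (3·0² + 63)/(2·25) ≡ 63/50. 50⁻¹ ≡ 63 (mod 67) since 50·63 = 3150 ≡ 1, so λ ≡ 63·63 ≡ 16.
  x = λ² - 0 - 0 = 256 - 0 ≡ 55; y = λ·(0 - 55) - 25 ≡ 33. → (55, 33)
double: tangent at (55, 33): λ = (3·55² + 63)/(2·33) ≡ 26/66. 66⁻¹ ≡ 66 (mod 67) since 66·66 = 4356 ≡ 1, so λ ≡ 26·66 ≡ 41.
  x = λ² - 55 - 55 = 1681 - 110 ≡ 30; y = λ·(55 - 30) - 33 ≡ 54. → (30, 54)
add P: (30, 54) + (0, 25). λ = (25 - 54)/(0 - 30) ≡ 38/37 mod 67. 37⁻¹ ≡ 29 (mod 67) since 37·29 = 1073 ≡ 1, so λ ≡ 30.
  x = λ² - 30 - 0 = 900 - 30 ≡ 66; y = λ·(30 - 66) - 54 ≡ 5. → (66, 5)
double: tangent at (66, 5): λ = (3·66² + 63)/(2·5) ≡ 66/10. 10⁻¹ ≡ 47 (mod 67) since 10·47 = 470 ≡ 1, so λ ≡ 66·47 ≡ 20.
  x = λ² - 66 - 66 = 400 - 132 ≡ 0; y = λ·(66 - 0) - 5 ≡ 42. → (0, 42)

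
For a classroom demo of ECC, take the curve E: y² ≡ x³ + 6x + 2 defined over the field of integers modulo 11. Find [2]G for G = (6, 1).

tangent at (6, 1): λ = (3·6² + 6)/(2·1) ≡ 4/2. 2⁻¹ ≡ 6 (mod 11), so λ ≡ 4·6 ≡ 2.
  x = λ² - 6 - 6 = 4 - 12 ≡ 3; y = λ·(6 - 3) - 1 ≡ 5. → (3, 5)

(3, 5)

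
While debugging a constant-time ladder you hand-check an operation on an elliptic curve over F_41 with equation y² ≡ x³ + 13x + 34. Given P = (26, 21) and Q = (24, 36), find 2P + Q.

First 2P:
Repeated addition: build up to 2P.
2P: tangent at (26, 21): λ = (3·26² + 13)/(2·21) ≡ 32/1. 1⁻¹ ≡ 1 (mod 41), so λ ≡ 32·1 ≡ 32.
  x = λ² - 26 - 26 = 1024 - 52 ≡ 29; y = λ·(26 - 29) - 21 ≡ 6. → (29, 6)
2P = (29, 6).
Finally 2P + Q:
(29, 6) + (24, 36). λ = (36 - 6)/(24 - 29) ≡ 30/36 mod 41. 36⁻¹ ≡ 8 (mod 41), so λ ≡ 35.
  x = λ² - 29 - 24 = 1225 - 53 ≡ 24; y = λ·(29 - 24) - 6 ≡ 5. → (24, 5)

(24, 5)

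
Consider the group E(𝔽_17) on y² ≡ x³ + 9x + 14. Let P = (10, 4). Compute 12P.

Repeated addition: build up to 12P.
2P: tangent at (10, 4): λ = (3·10² + 9)/(2·4) ≡ 3/8. 8⁻¹ ≡ 15 (mod 17), so λ ≡ 3·15 ≡ 11.
  x = λ² - 10 - 10 = 121 - 20 ≡ 16; y = λ·(10 - 16) - 4 ≡ 15. → (16, 15)
3P: (16, 15) + (10, 4). λ = (4 - 15)/(10 - 16) ≡ 6/11 mod 17. 11⁻¹ ≡ 14 (mod 17), so λ ≡ 16.
  x = λ² - 16 - 10 = 256 - 26 ≡ 9; y = λ·(16 - 9) - 15 ≡ 12. → (9, 12)
4P: (9, 12) + (10, 4). λ = (4 - 12)/(10 - 9) ≡ 9/1 mod 17. 1⁻¹ ≡ 1 (mod 17) since 1·1 = 1 ≡ 1, so λ ≡ 9.
  x = λ² - 9 - 10 = 81 - 19 ≡ 11; y = λ·(9 - 11) - 12 ≡ 4. → (11, 4)
5P: (11, 4) + (10, 4). λ = (4 - 4)/(10 - 11) ≡ 0/16 mod 17. 16⁻¹ ≡ 16 (mod 17) since 16·16 = 256 ≡ 1, so λ ≡ 0.
  x = λ² - 11 - 10 = 0 - 21 ≡ 13; y = λ·(11 - 13) - 4 ≡ 13. → (13, 13)
6P: (13, 13) + (10, 4). λ = (4 - 13)/(10 - 13) ≡ 8/14 mod 17. 14⁻¹ ≡ 11 (mod 17) since 14·11 = 154 ≡ 1, so λ ≡ 3.
  x = λ² - 13 - 10 = 9 - 23 ≡ 3; y = λ·(13 - 3) - 13 ≡ 0. → (3, 0)
7P: (3, 0) + (10, 4). λ = (4 - 0)/(10 - 3) ≡ 4/7 mod 17. 7⁻¹ ≡ 5 (mod 17) since 7·5 = 35 ≡ 1, so λ ≡ 3.
  x = λ² - 3 - 10 = 9 - 13 ≡ 13; y = λ·(3 - 13) - 0 ≡ 4. → (13, 4)
8P: (13, 4) + (10, 4). λ = (4 - 4)/(10 - 13) ≡ 0/14 mod 17. 14⁻¹ ≡ 11 (mod 17), so λ ≡ 0.
  x = λ² - 13 - 10 = 0 - 23 ≡ 11; y = λ·(13 - 11) - 4 ≡ 13. → (11, 13)
9P: (11, 13) + (10, 4). λ = (4 - 13)/(10 - 11) ≡ 8/16 mod 17. 16⁻¹ ≡ 16 (mod 17), so λ ≡ 9.
  x = λ² - 11 - 10 = 81 - 21 ≡ 9; y = λ·(11 - 9) - 13 ≡ 5. → (9, 5)
10P: (9, 5) + (10, 4). λ = (4 - 5)/(10 - 9) ≡ 16/1 mod 17. 1⁻¹ ≡ 1 (mod 17) since 1·1 = 1 ≡ 1, so λ ≡ 16.
  x = λ² - 9 - 10 = 256 - 19 ≡ 16; y = λ·(9 - 16) - 5 ≡ 2. → (16, 2)
11P: (16, 2) + (10, 4). λ = (4 - 2)/(10 - 16) ≡ 2/11 mod 17. 11⁻¹ ≡ 14 (mod 17) since 11·14 = 154 ≡ 1, so λ ≡ 11.
  x = λ² - 16 - 10 = 121 - 26 ≡ 10; y = λ·(16 - 10) - 2 ≡ 13. → (10, 13)
12P: (10, 13) + (10, 4): same x and y₁ ≡ -y₂, so the sum is ∞.

O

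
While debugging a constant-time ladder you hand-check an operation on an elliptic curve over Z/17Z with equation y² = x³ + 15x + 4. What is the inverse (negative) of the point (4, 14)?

-(4, 14) = (4, -14 mod 17) = (4, 3).

(4, 3)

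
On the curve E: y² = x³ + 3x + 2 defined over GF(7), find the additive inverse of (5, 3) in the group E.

-(5, 3) = (5, -3 mod 7) = (5, 4).

(5, 4)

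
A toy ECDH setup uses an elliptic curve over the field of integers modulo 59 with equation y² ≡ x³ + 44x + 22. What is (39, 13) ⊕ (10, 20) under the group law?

(39, 13) + (10, 20). λ = (20 - 13)/(10 - 39) ≡ 7/30 mod 59. 30⁻¹ ≡ 2 (mod 59), so λ ≡ 14.
  x = λ² - 39 - 10 = 196 - 49 ≡ 29; y = λ·(39 - 29) - 13 ≡ 9. → (29, 9)

(29, 9)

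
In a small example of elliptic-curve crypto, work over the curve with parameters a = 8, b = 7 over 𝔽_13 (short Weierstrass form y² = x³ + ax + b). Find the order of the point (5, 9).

11

2P: tangent at (5, 9): λ = (3·5² + 8)/(2·9) ≡ 5/5. 5⁻¹ ≡ 8 (mod 13) since 5·8 = 40 ≡ 1, so λ ≡ 5·8 ≡ 1.
  x = λ² - 5 - 5 = 1 - 10 ≡ 4; y = λ·(5 - 4) - 9 ≡ 5. → (4, 5)
3P: (4, 5) + (5, 9). λ = (9 - 5)/(5 - 4) ≡ 4/1 mod 13. 1⁻¹ ≡ 1 (mod 13), so λ ≡ 4.
  x = λ² - 4 - 5 = 16 - 9 ≡ 7; y = λ·(4 - 7) - 5 ≡ 9. → (7, 9)
4P: (7, 9) + (5, 9). λ = (9 - 9)/(5 - 7) ≡ 0/11 mod 13. 11⁻¹ ≡ 6 (mod 13), so λ ≡ 0.
  x = λ² - 7 - 5 = 0 - 12 ≡ 1; y = λ·(7 - 1) - 9 ≡ 4. → (1, 4)
5P: (1, 4) + (5, 9). λ = (9 - 4)/(5 - 1) ≡ 5/4 mod 13. 4⁻¹ ≡ 10 (mod 13) since 4·10 = 40 ≡ 1, so λ ≡ 11.
  x = λ² - 1 - 5 = 121 - 6 ≡ 11; y = λ·(1 - 11) - 4 ≡ 3. → (11, 3)
6P: (11, 3) + (5, 9). λ = (9 - 3)/(5 - 11) ≡ 6/7 mod 13. 7⁻¹ ≡ 2 (mod 13) since 7·2 = 14 ≡ 1, so λ ≡ 12.
  x = λ² - 11 - 5 = 144 - 16 ≡ 11; y = λ·(11 - 11) - 3 ≡ 10. → (11, 10)
7P: (11, 10) + (5, 9). λ = (9 - 10)/(5 - 11) ≡ 12/7 mod 13. 7⁻¹ ≡ 2 (mod 13) since 7·2 = 14 ≡ 1, so λ ≡ 11.
  x = λ² - 11 - 5 = 121 - 16 ≡ 1; y = λ·(11 - 1) - 10 ≡ 9. → (1, 9)
8P: (1, 9) + (5, 9). λ = (9 - 9)/(5 - 1) ≡ 0/4 mod 13. 4⁻¹ ≡ 10 (mod 13) since 4·10 = 40 ≡ 1, so λ ≡ 0.
  x = λ² - 1 - 5 = 0 - 6 ≡ 7; y = λ·(1 - 7) - 9 ≡ 4. → (7, 4)
9P: (7, 4) + (5, 9). λ = (9 - 4)/(5 - 7) ≡ 5/11 mod 13. 11⁻¹ ≡ 6 (mod 13), so λ ≡ 4.
  x = λ² - 7 - 5 = 16 - 12 ≡ 4; y = λ·(7 - 4) - 4 ≡ 8. → (4, 8)
10P: (4, 8) + (5, 9). λ = (9 - 8)/(5 - 4) ≡ 1/1 mod 13. 1⁻¹ ≡ 1 (mod 13), so λ ≡ 1.
  x = λ² - 4 - 5 = 1 - 9 ≡ 5; y = λ·(4 - 5) - 8 ≡ 4. → (5, 4)
11P: (5, 4) + (5, 9): same x and y₁ ≡ -y₂, so the sum is the point at infinity.
11P = the point at infinity, so the order is 11.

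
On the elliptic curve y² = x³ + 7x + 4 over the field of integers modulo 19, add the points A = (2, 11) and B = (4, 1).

(2, 11) + (4, 1). λ = (1 - 11)/(4 - 2) ≡ 9/2 mod 19. 2⁻¹ ≡ 10 (mod 19), so λ ≡ 14.
  x = λ² - 2 - 4 = 196 - 6 ≡ 0; y = λ·(2 - 0) - 11 ≡ 17. → (0, 17)

(0, 17)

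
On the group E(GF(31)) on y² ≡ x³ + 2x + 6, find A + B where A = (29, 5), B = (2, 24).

(9, 28)

(29, 5) + (2, 24). λ = (24 - 5)/(2 - 29) ≡ 19/4 mod 31. 4⁻¹ ≡ 8 (mod 31), so λ ≡ 28.
  x = λ² - 29 - 2 = 784 - 31 ≡ 9; y = λ·(29 - 9) - 5 ≡ 28. → (9, 28)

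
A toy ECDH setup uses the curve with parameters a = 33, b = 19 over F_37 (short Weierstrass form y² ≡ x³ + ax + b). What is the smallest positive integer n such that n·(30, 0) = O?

2P: (30, 0) + (30, 0): same x and y₁ ≡ -y₂, so the sum is O.
2P = O, so the order is 2.

2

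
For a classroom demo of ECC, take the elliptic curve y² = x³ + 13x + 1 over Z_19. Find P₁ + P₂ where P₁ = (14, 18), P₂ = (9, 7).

(14, 18) + (9, 7). λ = (7 - 18)/(9 - 14) ≡ 8/14 mod 19. 14⁻¹ ≡ 15 (mod 19) since 14·15 = 210 ≡ 1, so λ ≡ 6.
  x = λ² - 14 - 9 = 36 - 23 ≡ 13; y = λ·(14 - 13) - 18 ≡ 7. → (13, 7)

(13, 7)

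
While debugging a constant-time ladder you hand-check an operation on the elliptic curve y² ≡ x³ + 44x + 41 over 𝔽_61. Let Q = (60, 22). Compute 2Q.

tangent at (60, 22): λ = (3·60² + 44)/(2·22) ≡ 47/44. 44⁻¹ ≡ 43 (mod 61), so λ ≡ 47·43 ≡ 8.
  x = λ² - 60 - 60 = 64 - 120 ≡ 5; y = λ·(60 - 5) - 22 ≡ 52. → (5, 52)

(5, 52)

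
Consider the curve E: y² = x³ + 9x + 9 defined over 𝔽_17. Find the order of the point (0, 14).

2P: tangent at (0, 14): λ = (3·0² + 9)/(2·14) ≡ 9/11. 11⁻¹ ≡ 14 (mod 17), so λ ≡ 9·14 ≡ 7.
  x = λ² - 0 - 0 = 49 - 0 ≡ 15; y = λ·(0 - 15) - 14 ≡ 0. → (15, 0)
3P: (15, 0) + (0, 14). λ = (14 - 0)/(0 - 15) ≡ 14/2 mod 17. 2⁻¹ ≡ 9 (mod 17), so λ ≡ 7.
  x = λ² - 15 - 0 = 49 - 15 ≡ 0; y = λ·(15 - 0) - 0 ≡ 3. → (0, 3)
4P: (0, 3) + (0, 14): same x and y₁ ≡ -y₂, so the sum is 𝒪.
4P = 𝒪, so the order is 4.

4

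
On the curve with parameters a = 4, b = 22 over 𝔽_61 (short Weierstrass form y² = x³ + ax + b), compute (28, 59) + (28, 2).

The two points share x = 28 and their y-coordinates satisfy 59 + 2 ≡ 0 (mod 61), so they are inverses. Their sum is the point at infinity.

O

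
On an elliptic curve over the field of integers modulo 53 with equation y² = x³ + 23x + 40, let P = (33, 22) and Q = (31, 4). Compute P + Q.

(17, 16)

(33, 22) + (31, 4). λ = (4 - 22)/(31 - 33) ≡ 35/51 mod 53. 51⁻¹ ≡ 26 (mod 53) since 51·26 = 1326 ≡ 1, so λ ≡ 9.
  x = λ² - 33 - 31 = 81 - 64 ≡ 17; y = λ·(33 - 17) - 22 ≡ 16. → (17, 16)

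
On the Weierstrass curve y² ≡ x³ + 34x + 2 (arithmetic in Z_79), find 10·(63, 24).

(74, 24)

Write G = (63, 24).
Repeated addition: build up to 10G.
2G: tangent at (63, 24): λ = (3·63² + 34)/(2·24) ≡ 12/48. 48⁻¹ ≡ 28 (mod 79), so λ ≡ 12·28 ≡ 20.
  x = λ² - 63 - 63 = 400 - 126 ≡ 37; y = λ·(63 - 37) - 24 ≡ 22. → (37, 22)
3G: (37, 22) + (63, 24). λ = (24 - 22)/(63 - 37) ≡ 2/26 mod 79. 26⁻¹ ≡ 76 (mod 79) since 26·76 = 1976 ≡ 1, so λ ≡ 73.
  x = λ² - 37 - 63 = 5329 - 100 ≡ 15; y = λ·(37 - 15) - 22 ≡ 4. → (15, 4)
4G: (15, 4) + (63, 24). λ = (24 - 4)/(63 - 15) ≡ 20/48 mod 79. 48⁻¹ ≡ 28 (mod 79), so λ ≡ 7.
  x = λ² - 15 - 63 = 49 - 78 ≡ 50; y = λ·(15 - 50) - 4 ≡ 67. → (50, 67)
5G: (50, 67) + (63, 24). λ = (24 - 67)/(63 - 50) ≡ 36/13 mod 79. 13⁻¹ ≡ 73 (mod 79), so λ ≡ 21.
  x = λ² - 50 - 63 = 441 - 113 ≡ 12; y = λ·(50 - 12) - 67 ≡ 20. → (12, 20)
6G: (12, 20) + (63, 24). λ = (24 - 20)/(63 - 12) ≡ 4/51 mod 79. 51⁻¹ ≡ 31 (mod 79) since 51·31 = 1581 ≡ 1, so λ ≡ 45.
  x = λ² - 12 - 63 = 2025 - 75 ≡ 54; y = λ·(12 - 54) - 20 ≡ 65. → (54, 65)
7G: (54, 65) + (63, 24). λ = (24 - 65)/(63 - 54) ≡ 38/9 mod 79. 9⁻¹ ≡ 44 (mod 79), so λ ≡ 13.
  x = λ² - 54 - 63 = 169 - 117 ≡ 52; y = λ·(54 - 52) - 65 ≡ 40. → (52, 40)
8G: (52, 40) + (63, 24). λ = (24 - 40)/(63 - 52) ≡ 63/11 mod 79. 11⁻¹ ≡ 36 (mod 79), so λ ≡ 56.
  x = λ² - 52 - 63 = 3136 - 115 ≡ 19; y = λ·(52 - 19) - 40 ≡ 70. → (19, 70)
9G: (19, 70) + (63, 24). λ = (24 - 70)/(63 - 19) ≡ 33/44 mod 79. 44⁻¹ ≡ 9 (mod 79), so λ ≡ 60.
  x = λ² - 19 - 63 = 3600 - 82 ≡ 42; y = λ·(19 - 42) - 70 ≡ 51. → (42, 51)
10G: (42, 51) + (63, 24). λ = (24 - 51)/(63 - 42) ≡ 52/21 mod 79. 21⁻¹ ≡ 64 (mod 79), so λ ≡ 10.
  x = λ² - 42 - 63 = 100 - 105 ≡ 74; y = λ·(42 - 74) - 51 ≡ 24. → (74, 24)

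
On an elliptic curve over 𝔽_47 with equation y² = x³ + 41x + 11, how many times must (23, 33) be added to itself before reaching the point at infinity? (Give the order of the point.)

4

2P: tangent at (23, 33): λ = (3·23² + 41)/(2·33) ≡ 30/19. 19⁻¹ ≡ 5 (mod 47) since 19·5 = 95 ≡ 1, so λ ≡ 30·5 ≡ 9.
  x = λ² - 23 - 23 = 81 - 46 ≡ 35; y = λ·(23 - 35) - 33 ≡ 0. → (35, 0)
3P: (35, 0) + (23, 33). λ = (33 - 0)/(23 - 35) ≡ 33/35 mod 47. 35⁻¹ ≡ 43 (mod 47) since 35·43 = 1505 ≡ 1, so λ ≡ 9.
  x = λ² - 35 - 23 = 81 - 58 ≡ 23; y = λ·(35 - 23) - 0 ≡ 14. → (23, 14)
4P: (23, 14) + (23, 33): same x and y₁ ≡ -y₂, so the sum is the point at infinity.
4P = the point at infinity, so the order is 4.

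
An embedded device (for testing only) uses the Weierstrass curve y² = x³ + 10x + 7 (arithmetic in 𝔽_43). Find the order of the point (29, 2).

2P: tangent at (29, 2): λ = (3·29² + 10)/(2·2) ≡ 39/4. 4⁻¹ ≡ 11 (mod 43), so λ ≡ 39·11 ≡ 42.
  x = λ² - 29 - 29 = 1764 - 58 ≡ 29; y = λ·(29 - 29) - 2 ≡ 41. → (29, 41)
3P: (29, 41) + (29, 2): same x and y₁ ≡ -y₂, so the sum is O.
3P = O, so the order is 3.

3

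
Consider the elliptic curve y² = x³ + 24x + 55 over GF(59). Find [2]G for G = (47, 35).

(11, 36)

tangent at (47, 35): λ = (3·47² + 24)/(2·35) ≡ 43/11. 11⁻¹ ≡ 43 (mod 59) since 11·43 = 473 ≡ 1, so λ ≡ 43·43 ≡ 20.
  x = λ² - 47 - 47 = 400 - 94 ≡ 11; y = λ·(47 - 11) - 35 ≡ 36. → (11, 36)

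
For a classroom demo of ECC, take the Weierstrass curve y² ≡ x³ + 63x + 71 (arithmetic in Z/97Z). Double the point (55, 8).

tangent at (55, 8): λ = (3·55² + 63)/(2·8) ≡ 20/16. 16⁻¹ ≡ 91 (mod 97), so λ ≡ 20·91 ≡ 74.
  x = λ² - 55 - 55 = 5476 - 110 ≡ 31; y = λ·(55 - 31) - 8 ≡ 22. → (31, 22)

(31, 22)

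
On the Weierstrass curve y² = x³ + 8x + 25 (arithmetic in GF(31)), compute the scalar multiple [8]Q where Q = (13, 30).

Repeated addition: build up to 8Q.
2Q: tangent at (13, 30): λ = (3·13² + 8)/(2·30) ≡ 19/29. 29⁻¹ ≡ 15 (mod 31) since 29·15 = 435 ≡ 1, so λ ≡ 19·15 ≡ 6.
  x = λ² - 13 - 13 = 36 - 26 ≡ 10; y = λ·(13 - 10) - 30 ≡ 19. → (10, 19)
3Q: (10, 19) + (13, 30). λ = (30 - 19)/(13 - 10) ≡ 11/3 mod 31. 3⁻¹ ≡ 21 (mod 31) since 3·21 = 63 ≡ 1, so λ ≡ 14.
  x = λ² - 10 - 13 = 196 - 23 ≡ 18; y = λ·(10 - 18) - 19 ≡ 24. → (18, 24)
4Q: (18, 24) + (13, 30). λ = (30 - 24)/(13 - 18) ≡ 6/26 mod 31. 26⁻¹ ≡ 6 (mod 31), so λ ≡ 5.
  x = λ² - 18 - 13 = 25 - 31 ≡ 25; y = λ·(18 - 25) - 24 ≡ 3. → (25, 3)
5Q: (25, 3) + (13, 30). λ = (30 - 3)/(13 - 25) ≡ 27/19 mod 31. 19⁻¹ ≡ 18 (mod 31), so λ ≡ 21.
  x = λ² - 25 - 13 = 441 - 38 ≡ 0; y = λ·(25 - 0) - 3 ≡ 26. → (0, 26)
6Q: (0, 26) + (13, 30). λ = (30 - 26)/(13 - 0) ≡ 4/13 mod 31. 13⁻¹ ≡ 12 (mod 31), so λ ≡ 17.
  x = λ² - 0 - 13 = 289 - 13 ≡ 28; y = λ·(0 - 28) - 26 ≡ 25. → (28, 25)
7Q: (28, 25) + (13, 30). λ = (30 - 25)/(13 - 28) ≡ 5/16 mod 31. 16⁻¹ ≡ 2 (mod 31) since 16·2 = 32 ≡ 1, so λ ≡ 10.
  x = λ² - 28 - 13 = 100 - 41 ≡ 28; y = λ·(28 - 28) - 25 ≡ 6. → (28, 6)
8Q: (28, 6) + (13, 30). λ = (30 - 6)/(13 - 28) ≡ 24/16 mod 31. 16⁻¹ ≡ 2 (mod 31), so λ ≡ 17.
  x = λ² - 28 - 13 = 289 - 41 ≡ 0; y = λ·(28 - 0) - 6 ≡ 5. → (0, 5)

(0, 5)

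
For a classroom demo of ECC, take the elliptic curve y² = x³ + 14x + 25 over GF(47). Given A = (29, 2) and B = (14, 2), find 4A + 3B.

(38, 43)

First 4A:
Double-and-add on 4 = (100)₂. Start with A = (29, 2) for the leading 1-bit.
double: tangent at (29, 2): λ = (3·29² + 14)/(2·2) ≡ 46/4. 4⁻¹ ≡ 12 (mod 47), so λ ≡ 46·12 ≡ 35.
  x = λ² - 29 - 29 = 1225 - 58 ≡ 39; y = λ·(29 - 39) - 2 ≡ 24. → (39, 24)
double: tangent at (39, 24): λ = (3·39² + 14)/(2·24) ≡ 18/1. 1⁻¹ ≡ 1 (mod 47) since 1·1 = 1 ≡ 1, so λ ≡ 18·1 ≡ 18.
  x = λ² - 39 - 39 = 324 - 78 ≡ 11; y = λ·(39 - 11) - 24 ≡ 10. → (11, 10)
4A = (11, 10).
Next 3B:
Repeated addition: build up to 3B.
2B: tangent at (14, 2): λ = (3·14² + 14)/(2·2) ≡ 38/4. 4⁻¹ ≡ 12 (mod 47), so λ ≡ 38·12 ≡ 33.
  x = λ² - 14 - 14 = 1089 - 28 ≡ 27; y = λ·(14 - 27) - 2 ≡ 39. → (27, 39)
3B: (27, 39) + (14, 2). λ = (2 - 39)/(14 - 27) ≡ 10/34 mod 47. 34⁻¹ ≡ 18 (mod 47) since 34·18 = 612 ≡ 1, so λ ≡ 39.
  x = λ² - 27 - 14 = 1521 - 41 ≡ 23; y = λ·(27 - 23) - 39 ≡ 23. → (23, 23)
3B = (23, 23).
Finally 4A + 3B:
(11, 10) + (23, 23). λ = (23 - 10)/(23 - 11) ≡ 13/12 mod 47. 12⁻¹ ≡ 4 (mod 47), so λ ≡ 5.
  x = λ² - 11 - 23 = 25 - 34 ≡ 38; y = λ·(11 - 38) - 10 ≡ 43. → (38, 43)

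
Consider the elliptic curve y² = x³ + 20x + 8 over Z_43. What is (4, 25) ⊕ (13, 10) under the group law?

(24, 37)

(4, 25) + (13, 10). λ = (10 - 25)/(13 - 4) ≡ 28/9 mod 43. 9⁻¹ ≡ 24 (mod 43) since 9·24 = 216 ≡ 1, so λ ≡ 27.
  x = λ² - 4 - 13 = 729 - 17 ≡ 24; y = λ·(4 - 24) - 25 ≡ 37. → (24, 37)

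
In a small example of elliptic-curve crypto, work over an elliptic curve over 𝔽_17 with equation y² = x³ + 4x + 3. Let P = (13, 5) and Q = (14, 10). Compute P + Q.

(15, 2)

(13, 5) + (14, 10). λ = (10 - 5)/(14 - 13) ≡ 5/1 mod 17. 1⁻¹ ≡ 1 (mod 17), so λ ≡ 5.
  x = λ² - 13 - 14 = 25 - 27 ≡ 15; y = λ·(13 - 15) - 5 ≡ 2. → (15, 2)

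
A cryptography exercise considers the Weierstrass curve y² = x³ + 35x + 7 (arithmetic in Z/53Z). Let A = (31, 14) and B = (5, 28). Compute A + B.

(31, 14) + (5, 28). λ = (28 - 14)/(5 - 31) ≡ 14/27 mod 53. 27⁻¹ ≡ 2 (mod 53), so λ ≡ 28.
  x = λ² - 31 - 5 = 784 - 36 ≡ 6; y = λ·(31 - 6) - 14 ≡ 50. → (6, 50)

(6, 50)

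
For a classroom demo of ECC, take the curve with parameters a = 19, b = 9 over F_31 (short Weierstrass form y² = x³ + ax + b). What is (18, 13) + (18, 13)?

tangent at (18, 13): λ = (3·18² + 19)/(2·13) ≡ 30/26. 26⁻¹ ≡ 6 (mod 31) since 26·6 = 156 ≡ 1, so λ ≡ 30·6 ≡ 25.
  x = λ² - 18 - 18 = 625 - 36 ≡ 0; y = λ·(18 - 0) - 13 ≡ 3. → (0, 3)

(0, 3)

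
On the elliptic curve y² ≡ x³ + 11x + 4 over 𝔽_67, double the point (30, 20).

tangent at (30, 20): λ = (3·30² + 11)/(2·20) ≡ 31/40. 40⁻¹ ≡ 62 (mod 67), so λ ≡ 31·62 ≡ 46.
  x = λ² - 30 - 30 = 2116 - 60 ≡ 46; y = λ·(30 - 46) - 20 ≡ 48. → (46, 48)

(46, 48)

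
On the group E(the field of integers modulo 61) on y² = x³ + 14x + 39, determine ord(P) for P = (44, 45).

7

2P: tangent at (44, 45): λ = (3·44² + 14)/(2·45) ≡ 27/29. 29⁻¹ ≡ 40 (mod 61), so λ ≡ 27·40 ≡ 43.
  x = λ² - 44 - 44 = 1849 - 88 ≡ 53; y = λ·(44 - 53) - 45 ≡ 56. → (53, 56)
3P: (53, 56) + (44, 45). λ = (45 - 56)/(44 - 53) ≡ 50/52 mod 61. 52⁻¹ ≡ 27 (mod 61), so λ ≡ 8.
  x = λ² - 53 - 44 = 64 - 97 ≡ 28; y = λ·(53 - 28) - 56 ≡ 22. → (28, 22)
4P: (28, 22) + (44, 45). λ = (45 - 22)/(44 - 28) ≡ 23/16 mod 61. 16⁻¹ ≡ 42 (mod 61) since 16·42 = 672 ≡ 1, so λ ≡ 51.
  x = λ² - 28 - 44 = 2601 - 72 ≡ 28; y = λ·(28 - 28) - 22 ≡ 39. → (28, 39)
5P: (28, 39) + (44, 45). λ = (45 - 39)/(44 - 28) ≡ 6/16 mod 61. 16⁻¹ ≡ 42 (mod 61), so λ ≡ 8.
  x = λ² - 28 - 44 = 64 - 72 ≡ 53; y = λ·(28 - 53) - 39 ≡ 5. → (53, 5)
6P: (53, 5) + (44, 45). λ = (45 - 5)/(44 - 53) ≡ 40/52 mod 61. 52⁻¹ ≡ 27 (mod 61) since 52·27 = 1404 ≡ 1, so λ ≡ 43.
  x = λ² - 53 - 44 = 1849 - 97 ≡ 44; y = λ·(53 - 44) - 5 ≡ 16. → (44, 16)
7P: (44, 16) + (44, 45): same x and y₁ ≡ -y₂, so the sum is ∞.
7P = ∞, so the order is 7.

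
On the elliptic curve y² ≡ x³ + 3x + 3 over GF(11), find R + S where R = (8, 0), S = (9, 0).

(5, 0)

(8, 0) + (9, 0). λ = (0 - 0)/(9 - 8) ≡ 0/1 mod 11. 1⁻¹ ≡ 1 (mod 11), so λ ≡ 0.
  x = λ² - 8 - 9 = 0 - 17 ≡ 5; y = λ·(8 - 5) - 0 ≡ 0. → (5, 0)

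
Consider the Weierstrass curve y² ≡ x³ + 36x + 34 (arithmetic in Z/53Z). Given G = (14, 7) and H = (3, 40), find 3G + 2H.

First 3G:
Repeated addition: build up to 3G.
2G: tangent at (14, 7): λ = (3·14² + 36)/(2·7) ≡ 41/14. 14⁻¹ ≡ 19 (mod 53) since 14·19 = 266 ≡ 1, so λ ≡ 41·19 ≡ 37.
  x = λ² - 14 - 14 = 1369 - 28 ≡ 16; y = λ·(14 - 16) - 7 ≡ 25. → (16, 25)
3G: (16, 25) + (14, 7). λ = (7 - 25)/(14 - 16) ≡ 35/51 mod 53. 51⁻¹ ≡ 26 (mod 53) since 51·26 = 1326 ≡ 1, so λ ≡ 9.
  x = λ² - 16 - 14 = 81 - 30 ≡ 51; y = λ·(16 - 51) - 25 ≡ 31. → (51, 31)
3G = (51, 31).
Next 2H:
Repeated addition: build up to 2H.
2H: tangent at (3, 40): λ = (3·3² + 36)/(2·40) ≡ 10/27. 27⁻¹ ≡ 2 (mod 53), so λ ≡ 10·2 ≡ 20.
  x = λ² - 3 - 3 = 400 - 6 ≡ 23; y = λ·(3 - 23) - 40 ≡ 37. → (23, 37)
2H = (23, 37).
Finally 3G + 2H:
(51, 31) + (23, 37). λ = (37 - 31)/(23 - 51) ≡ 6/25 mod 53. 25⁻¹ ≡ 17 (mod 53), so λ ≡ 49.
  x = λ² - 51 - 23 = 2401 - 74 ≡ 48; y = λ·(51 - 48) - 31 ≡ 10. → (48, 10)

(48, 10)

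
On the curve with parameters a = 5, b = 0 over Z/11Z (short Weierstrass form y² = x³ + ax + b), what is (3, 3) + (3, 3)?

(9, 9)

tangent at (3, 3): λ = (3·3² + 5)/(2·3) ≡ 10/6. 6⁻¹ ≡ 2 (mod 11), so λ ≡ 10·2 ≡ 9.
  x = λ² - 3 - 3 = 81 - 6 ≡ 9; y = λ·(3 - 9) - 3 ≡ 9. → (9, 9)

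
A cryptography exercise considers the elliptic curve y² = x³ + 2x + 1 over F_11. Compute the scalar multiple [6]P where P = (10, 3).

(3, 10)

Repeated addition: build up to 6P.
2P: tangent at (10, 3): λ = (3·10² + 2)/(2·3) ≡ 5/6. 6⁻¹ ≡ 2 (mod 11), so λ ≡ 5·2 ≡ 10.
  x = λ² - 10 - 10 = 100 - 20 ≡ 3; y = λ·(10 - 3) - 3 ≡ 1. → (3, 1)
3P: (3, 1) + (10, 3). λ = (3 - 1)/(10 - 3) ≡ 2/7 mod 11. 7⁻¹ ≡ 8 (mod 11), so λ ≡ 5.
  x = λ² - 3 - 10 = 25 - 13 ≡ 1; y = λ·(3 - 1) - 1 ≡ 9. → (1, 9)
4P: (1, 9) + (10, 3). λ = (3 - 9)/(10 - 1) ≡ 5/9 mod 11. 9⁻¹ ≡ 5 (mod 11) since 9·5 = 45 ≡ 1, so λ ≡ 3.
  x = λ² - 1 - 10 = 9 - 11 ≡ 9; y = λ·(1 - 9) - 9 ≡ 0. → (9, 0)
5P: (9, 0) + (10, 3). λ = (3 - 0)/(10 - 9) ≡ 3/1 mod 11. 1⁻¹ ≡ 1 (mod 11) since 1·1 = 1 ≡ 1, so λ ≡ 3.
  x = λ² - 9 - 10 = 9 - 19 ≡ 1; y = λ·(9 - 1) - 0 ≡ 2. → (1, 2)
6P: (1, 2) + (10, 3). λ = (3 - 2)/(10 - 1) ≡ 1/9 mod 11. 9⁻¹ ≡ 5 (mod 11) since 9·5 = 45 ≡ 1, so λ ≡ 5.
  x = λ² - 1 - 10 = 25 - 11 ≡ 3; y = λ·(1 - 3) - 2 ≡ 10. → (3, 10)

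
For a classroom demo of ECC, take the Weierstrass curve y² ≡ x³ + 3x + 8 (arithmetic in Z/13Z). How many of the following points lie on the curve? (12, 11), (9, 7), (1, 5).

3

(12, 11): 11² ≡ 4, rhs ≡ 4 → on.
(9, 7): 7² ≡ 10, rhs ≡ 10 → on.
(1, 5): 5² ≡ 12, rhs ≡ 12 → on.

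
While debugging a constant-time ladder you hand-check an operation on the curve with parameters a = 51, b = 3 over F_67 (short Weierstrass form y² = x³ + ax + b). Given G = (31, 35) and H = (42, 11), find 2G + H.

First 2G:
Repeated addition: build up to 2G.
2G: tangent at (31, 35): λ = (3·31² + 51)/(2·35) ≡ 53/3. 3⁻¹ ≡ 45 (mod 67), so λ ≡ 53·45 ≡ 40.
  x = λ² - 31 - 31 = 1600 - 62 ≡ 64; y = λ·(31 - 64) - 35 ≡ 52. → (64, 52)
2G = (64, 52).
Finally 2G + H:
(64, 52) + (42, 11). λ = (11 - 52)/(42 - 64) ≡ 26/45 mod 67. 45⁻¹ ≡ 3 (mod 67), so λ ≡ 11.
  x = λ² - 64 - 42 = 121 - 106 ≡ 15; y = λ·(64 - 15) - 52 ≡ 18. → (15, 18)

(15, 18)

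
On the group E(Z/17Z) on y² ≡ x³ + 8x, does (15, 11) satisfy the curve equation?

y² = 11² ≡ 2; x³ + 8x + 0 = 3495 ≡ 10 (mod 17). 2 ≠ 10.

no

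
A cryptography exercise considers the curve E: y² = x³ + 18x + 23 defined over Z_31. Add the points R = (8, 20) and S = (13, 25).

(11, 8)

(8, 20) + (13, 25). λ = (25 - 20)/(13 - 8) ≡ 5/5 mod 31. 5⁻¹ ≡ 25 (mod 31), so λ ≡ 1.
  x = λ² - 8 - 13 = 1 - 21 ≡ 11; y = λ·(8 - 11) - 20 ≡ 8. → (11, 8)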